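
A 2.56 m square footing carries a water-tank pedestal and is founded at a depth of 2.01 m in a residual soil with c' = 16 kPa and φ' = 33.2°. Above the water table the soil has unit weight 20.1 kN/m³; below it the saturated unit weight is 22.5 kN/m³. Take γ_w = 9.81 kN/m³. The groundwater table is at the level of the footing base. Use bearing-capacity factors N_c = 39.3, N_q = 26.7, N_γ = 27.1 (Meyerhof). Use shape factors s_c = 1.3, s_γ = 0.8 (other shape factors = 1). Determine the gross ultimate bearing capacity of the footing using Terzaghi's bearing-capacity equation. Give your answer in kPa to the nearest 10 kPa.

q_ult ≈ 2250 kPa

q = γ·D_f = 20.1 × 2.01 = 40.401 kPa.
For the ½γBN_γ term take γ' = 22.5 − 9.81 = 12.69 kN/m³ (soil below base is submerged).
c·N_c·s_c = 16 × 39.3 × 1.3 = 817.44 kPa
q·N_q = 40.401 × 26.7 = 1078.7 kPa
0.5·γ·B·N_γ·s_γ = 0.5 × 12.69 × 2.56 × 27.1 × 0.8 = 352.15 kPa
q_ult = 817.44 + 1078.7 + 352.15 = 2248.3 kPa.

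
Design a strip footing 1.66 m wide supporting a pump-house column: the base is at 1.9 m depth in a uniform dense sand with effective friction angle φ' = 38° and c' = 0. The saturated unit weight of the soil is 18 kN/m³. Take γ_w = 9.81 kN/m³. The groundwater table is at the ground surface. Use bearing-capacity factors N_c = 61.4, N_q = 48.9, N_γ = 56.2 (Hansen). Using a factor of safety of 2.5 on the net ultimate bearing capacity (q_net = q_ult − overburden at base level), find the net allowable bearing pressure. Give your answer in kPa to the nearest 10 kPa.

γ' = 18 − 9.81 = 8.19 kN/m³ (submerged throughout). q = 8.19 × 1.9 = 15.561 kPa; the same γ' applies in the ½γBN_γ term.
q·N_q = 15.561 × 48.9 = 760.93 kPa
0.5·γ·B·N_γ = 0.5 × 8.19 × 1.66 × 56.2 = 382.03 kPa
q_ult = 760.93 + 382.03 = 1143 kPa.
q_net = 1143 − 15.561 = 1127.4 kPa.
q_all(net) = 1127.4 / 2.5 = 450.96 kPa.

q_all(net) ≈ 450 kPa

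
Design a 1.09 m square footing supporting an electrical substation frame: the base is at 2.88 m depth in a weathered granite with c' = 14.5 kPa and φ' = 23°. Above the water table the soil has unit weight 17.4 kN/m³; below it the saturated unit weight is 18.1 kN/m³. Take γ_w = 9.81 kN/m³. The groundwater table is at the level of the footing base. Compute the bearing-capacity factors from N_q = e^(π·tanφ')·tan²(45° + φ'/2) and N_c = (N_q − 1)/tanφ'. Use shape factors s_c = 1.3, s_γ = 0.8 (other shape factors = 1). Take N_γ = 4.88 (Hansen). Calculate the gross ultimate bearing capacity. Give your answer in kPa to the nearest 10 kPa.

q_ult ≈ 790 kPa

tan23° = 0.4245, so N_q = e^(π×0.4245)·tan²(56.5°) = 3.794 × 2.283 = 8.66.
N_c = (8.66 − 1)/tan23° = 18.05.
Effective surcharge at the founding depth q = γ·D_f = 17.4 × 2.88 = 50.112 kPa.
The water table coincides with the base, so in the self-weight term γ → γ' = 8.29 kN/m³.
q_ult = c·N_c·s_c + q·N_q + 0.5·γ·B·N_γ·s_γ
     = 14.5 × 18.049 × 1.3 + 50.112 × 8.6612 + 0.5 × 8.29 × 1.09 × 4.88 × 0.8
     = 340.22 + 434.03 + 17.638 = 791.88 kPa.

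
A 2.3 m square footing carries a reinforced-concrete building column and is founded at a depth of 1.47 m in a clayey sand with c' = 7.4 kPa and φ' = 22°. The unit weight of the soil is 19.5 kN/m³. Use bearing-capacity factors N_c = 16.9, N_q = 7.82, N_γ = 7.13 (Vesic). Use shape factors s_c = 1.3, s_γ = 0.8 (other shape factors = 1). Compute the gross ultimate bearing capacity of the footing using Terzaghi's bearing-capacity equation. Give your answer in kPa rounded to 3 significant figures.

q = γ·D_f = 19.5 × 1.47 = 28.665 kPa.
c·N_c·s_c = 7.4 × 16.9 × 1.3 = 162.58 kPa
q·N_q = 28.665 × 7.82 = 224.16 kPa
0.5·γ·B·N_γ·s_γ = 0.5 × 19.5 × 2.3 × 7.13 × 0.8 = 127.91 kPa
q_ult = 162.58 + 224.16 + 127.91 = 514.65 kPa.

q_ult ≈ 515 kPa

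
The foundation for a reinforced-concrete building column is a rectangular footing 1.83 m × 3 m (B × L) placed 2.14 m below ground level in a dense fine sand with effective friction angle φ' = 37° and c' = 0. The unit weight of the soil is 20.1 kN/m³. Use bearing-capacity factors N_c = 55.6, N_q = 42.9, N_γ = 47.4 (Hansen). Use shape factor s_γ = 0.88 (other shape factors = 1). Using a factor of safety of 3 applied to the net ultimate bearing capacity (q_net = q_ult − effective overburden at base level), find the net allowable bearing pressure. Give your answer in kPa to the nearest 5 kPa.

q_all(net) ≈ 855 kPa

q = γ·D_f = 20.1 × 2.14 = 43.014 kPa.
q·N_q = 43.014 × 42.9 = 1845.3 kPa
0.5·γ·B·N_γ·s_γ = 0.5 × 20.1 × 1.83 × 47.4 × 0.88 = 767.15 kPa
q_ult = 1845.3 + 767.15 = 2612.4 kPa.
Net ultimate: q_net = 2612.4 − 43.014 = 2569.4 kPa.
q_all(net) = 2569.4 / 3 = 856.48 kPa.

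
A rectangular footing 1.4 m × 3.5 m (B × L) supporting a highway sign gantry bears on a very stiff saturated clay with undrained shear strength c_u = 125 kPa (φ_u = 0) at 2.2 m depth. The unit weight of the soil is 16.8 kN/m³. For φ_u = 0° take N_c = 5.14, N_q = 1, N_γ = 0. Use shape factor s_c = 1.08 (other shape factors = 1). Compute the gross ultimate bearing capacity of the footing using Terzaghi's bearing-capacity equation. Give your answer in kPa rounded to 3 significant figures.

Effective surcharge at the founding depth q = γ·D_f = 16.8 × 2.2 = 36.96 kPa.
q_ult = c·N_c·s_c + q·N_q
     = 125 × 5.14 × 1.08 + 36.96 × 1
     = 693.9 + 36.96 = 730.86 kPa.

q_ult ≈ 731 kPa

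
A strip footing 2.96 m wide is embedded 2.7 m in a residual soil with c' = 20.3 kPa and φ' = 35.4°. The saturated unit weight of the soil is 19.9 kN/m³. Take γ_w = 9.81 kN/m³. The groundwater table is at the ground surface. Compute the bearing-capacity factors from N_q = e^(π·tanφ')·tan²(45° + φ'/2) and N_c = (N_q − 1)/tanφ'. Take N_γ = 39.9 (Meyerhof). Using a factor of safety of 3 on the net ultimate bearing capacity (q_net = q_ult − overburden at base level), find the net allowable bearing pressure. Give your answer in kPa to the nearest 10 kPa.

N_q = e^(π·tan35.4°)·tan²(62.7°) = 35; N_c = (N_q − 1)/tanφ' = 47.84.
γ' = 19.9 − 9.81 = 10.09 kN/m³ (submerged throughout). q = 10.09 × 2.7 = 27.243 kPa; the same γ' applies in the ½γBN_γ term.
c·N_c = 20.3 × 47.844 = 971.23 kPa
q·N_q = 27.243 × 35.001 = 953.53 kPa
0.5·γ·B·N_γ = 0.5 × 10.09 × 2.96 × 39.9 = 595.83 kPa
q_ult = 971.23 + 953.53 + 595.83 = 2520.6 kPa.
q_net = 2520.6 − 27.243 = 2493.4 kPa.
q_all(net) = 2493.4 / 3 = 831.12 kPa.

q_all(net) ≈ 830 kPa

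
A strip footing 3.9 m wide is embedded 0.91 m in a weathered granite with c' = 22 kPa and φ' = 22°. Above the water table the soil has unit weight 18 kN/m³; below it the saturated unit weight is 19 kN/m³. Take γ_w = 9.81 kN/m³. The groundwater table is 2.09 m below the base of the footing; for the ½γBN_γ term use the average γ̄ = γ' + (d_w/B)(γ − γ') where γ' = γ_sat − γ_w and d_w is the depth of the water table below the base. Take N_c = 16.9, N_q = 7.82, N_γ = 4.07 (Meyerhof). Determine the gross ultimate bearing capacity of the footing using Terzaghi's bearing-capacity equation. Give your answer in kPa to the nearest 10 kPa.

q_ult ≈ 610 kPa

q = γ·D_f = 18 × 0.91 = 16.38 kPa.
γ' = 9.19 kN/m³; averaging over the depth B below the base, γ̄ = γ' + (d_w/B)(γ − γ') = 13.911 kN/m³.
c·N_c = 22 × 16.9 = 371.8 kPa
q·N_q = 16.38 × 7.82 = 128.09 kPa
0.5·γ·B·N_γ = 0.5 × 13.911 × 3.9 × 4.07 = 110.41 kPa
q_ult = 371.8 + 128.09 + 110.41 = 610.3 kPa.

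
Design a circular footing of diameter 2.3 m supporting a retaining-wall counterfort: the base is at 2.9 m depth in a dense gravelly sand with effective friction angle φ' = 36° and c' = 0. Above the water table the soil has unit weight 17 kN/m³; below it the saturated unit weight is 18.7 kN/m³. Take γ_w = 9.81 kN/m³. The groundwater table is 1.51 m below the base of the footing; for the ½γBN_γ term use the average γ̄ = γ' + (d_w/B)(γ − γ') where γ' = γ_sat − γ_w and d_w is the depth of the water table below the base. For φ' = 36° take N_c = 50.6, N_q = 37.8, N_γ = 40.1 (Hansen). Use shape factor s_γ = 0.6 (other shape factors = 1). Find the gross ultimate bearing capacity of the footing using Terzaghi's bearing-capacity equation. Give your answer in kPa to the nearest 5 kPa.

q_ult ≈ 2255 kPa

q = γ·D_f = 17 × 2.9 = 49.3 kPa.
γ' = 8.89 kN/m³; averaging over the depth B below the base, γ̄ = γ' + (d_w/B)(γ − γ') = 14.214 kN/m³.
q·N_q = 49.3 × 37.8 = 1863.5 kPa
0.5·γ·B·N_γ·s_γ = 0.5 × 14.214 × 2.3 × 40.1 × 0.6 = 393.3 kPa
q_ult = 1863.5 + 393.3 = 2256.8 kPa.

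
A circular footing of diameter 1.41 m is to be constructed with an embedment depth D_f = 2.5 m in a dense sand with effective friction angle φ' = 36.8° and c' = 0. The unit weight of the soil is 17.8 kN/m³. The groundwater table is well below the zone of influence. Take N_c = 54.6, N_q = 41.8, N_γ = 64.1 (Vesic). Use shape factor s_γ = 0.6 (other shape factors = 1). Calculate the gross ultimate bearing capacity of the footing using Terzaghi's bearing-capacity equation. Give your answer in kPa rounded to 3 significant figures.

q = γ·D_f = 17.8 × 2.5 = 44.5 kPa.
q·N_q = 44.5 × 41.8 = 1860.1 kPa
0.5·γ·B·N_γ·s_γ = 0.5 × 17.8 × 1.41 × 64.1 × 0.6 = 482.63 kPa
q_ult = 1860.1 + 482.63 = 2342.7 kPa.

q_ult ≈ 2340 kPa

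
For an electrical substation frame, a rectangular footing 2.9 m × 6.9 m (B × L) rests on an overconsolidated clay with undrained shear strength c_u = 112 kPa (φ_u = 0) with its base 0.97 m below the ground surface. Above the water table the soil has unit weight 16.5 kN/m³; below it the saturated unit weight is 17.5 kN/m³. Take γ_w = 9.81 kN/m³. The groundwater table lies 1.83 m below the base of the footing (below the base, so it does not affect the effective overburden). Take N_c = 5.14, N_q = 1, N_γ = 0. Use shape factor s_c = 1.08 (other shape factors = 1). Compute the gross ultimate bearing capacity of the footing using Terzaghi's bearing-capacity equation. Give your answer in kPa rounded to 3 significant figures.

q_ult ≈ 638 kPa

q = γ·D_f = 16.5 × 0.97 = 16.005 kPa.
c·N_c·s_c = 112 × 5.14 × 1.08 = 621.73 kPa
q·N_q = 16.005 × 1 = 16.005 kPa
q_ult = 621.73 + 16.005 = 637.74 kPa.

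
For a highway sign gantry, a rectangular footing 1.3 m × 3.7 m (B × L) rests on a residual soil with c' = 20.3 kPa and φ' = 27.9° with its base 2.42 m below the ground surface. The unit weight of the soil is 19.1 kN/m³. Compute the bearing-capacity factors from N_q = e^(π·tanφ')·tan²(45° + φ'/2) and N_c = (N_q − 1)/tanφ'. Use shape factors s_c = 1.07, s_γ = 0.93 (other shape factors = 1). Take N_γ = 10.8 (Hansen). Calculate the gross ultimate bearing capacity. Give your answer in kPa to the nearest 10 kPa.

tan27.9° = 0.5295, so N_q = e^(π×0.5295)·tan²(58.95°) = 5.277 × 2.759 = 14.56.
N_c = (14.56 − 1)/tan27.9° = 25.61.
q = γ·D_f = 19.1 × 2.42 = 46.222 kPa.
c·N_c·s_c = 20.3 × 25.609 × 1.07 = 556.25 kPa
q·N_q = 46.222 × 14.559 = 672.95 kPa
0.5·γ·B·N_γ·s_γ = 0.5 × 19.1 × 1.3 × 10.8 × 0.93 = 124.7 kPa
q_ult = 556.25 + 672.95 + 124.7 = 1353.9 kPa.

q_ult ≈ 1350 kPa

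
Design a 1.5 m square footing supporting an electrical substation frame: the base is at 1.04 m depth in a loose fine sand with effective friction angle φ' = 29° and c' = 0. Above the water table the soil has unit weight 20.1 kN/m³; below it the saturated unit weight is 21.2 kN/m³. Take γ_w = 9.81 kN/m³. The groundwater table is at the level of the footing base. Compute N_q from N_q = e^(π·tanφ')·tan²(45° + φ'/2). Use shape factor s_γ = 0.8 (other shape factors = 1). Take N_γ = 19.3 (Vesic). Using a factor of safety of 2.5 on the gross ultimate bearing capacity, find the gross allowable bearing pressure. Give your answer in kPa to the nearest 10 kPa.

q_all ≈ 190 kPa

N_q = e^(π·tan29°)·tan²(59.5°) = 16.44.
q = γ·D_f = 20.1 × 1.04 = 20.904 kPa.
For the ½γBN_γ term take γ' = 21.2 − 9.81 = 11.39 kN/m³ (soil below base is submerged).
q·N_q = 20.904 × 16.443 = 343.73 kPa
0.5·γ·B·N_γ·s_γ = 0.5 × 11.39 × 1.5 × 19.3 × 0.8 = 131.9 kPa
q_ult = 343.73 + 131.9 = 475.63 kPa.
q_all = 475.63 / 2.5 = 190.25 kPa.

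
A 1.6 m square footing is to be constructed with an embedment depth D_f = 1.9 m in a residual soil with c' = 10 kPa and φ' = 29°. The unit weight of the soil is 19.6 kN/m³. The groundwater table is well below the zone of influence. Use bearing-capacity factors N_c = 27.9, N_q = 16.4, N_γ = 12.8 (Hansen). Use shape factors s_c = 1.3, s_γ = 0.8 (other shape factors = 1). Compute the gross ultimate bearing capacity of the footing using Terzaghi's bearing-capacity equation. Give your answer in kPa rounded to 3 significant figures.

q_ult ≈ 1130 kPa

Effective surcharge at the founding depth q = γ·D_f = 19.6 × 1.9 = 37.24 kPa.
q_ult = c·N_c·s_c + q·N_q + 0.5·γ·B·N_γ·s_γ
     = 10 × 27.9 × 1.3 + 37.24 × 16.4 + 0.5 × 19.6 × 1.6 × 12.8 × 0.8
     = 362.7 + 610.74 + 160.56 = 1134 kPa.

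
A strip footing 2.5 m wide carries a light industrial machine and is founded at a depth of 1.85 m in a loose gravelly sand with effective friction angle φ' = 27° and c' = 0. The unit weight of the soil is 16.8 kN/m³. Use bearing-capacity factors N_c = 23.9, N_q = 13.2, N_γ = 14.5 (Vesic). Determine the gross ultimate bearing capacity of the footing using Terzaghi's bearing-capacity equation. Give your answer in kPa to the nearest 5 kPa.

q_ult ≈ 715 kPa

Effective surcharge at the founding depth q = γ·D_f = 16.8 × 1.85 = 31.08 kPa.
q_ult = q·N_q + 0.5·γ·B·N_γ
     = 31.08 × 13.2 + 0.5 × 16.8 × 2.5 × 14.5
     = 410.26 + 304.5 = 714.76 kPa.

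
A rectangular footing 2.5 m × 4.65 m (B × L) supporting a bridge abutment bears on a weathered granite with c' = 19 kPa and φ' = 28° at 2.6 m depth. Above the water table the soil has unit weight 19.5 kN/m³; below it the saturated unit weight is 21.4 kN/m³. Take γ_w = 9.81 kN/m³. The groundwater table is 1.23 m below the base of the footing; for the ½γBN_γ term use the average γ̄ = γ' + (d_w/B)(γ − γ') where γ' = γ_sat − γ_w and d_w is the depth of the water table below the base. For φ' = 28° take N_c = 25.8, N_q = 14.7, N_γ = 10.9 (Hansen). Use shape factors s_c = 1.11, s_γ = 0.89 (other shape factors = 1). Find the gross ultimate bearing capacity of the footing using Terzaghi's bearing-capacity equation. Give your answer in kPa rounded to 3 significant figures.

q_ult ≈ 1480 kPa

Overburden at base level: q = 19.5 × 2.6 = 50.7 kPa.
The water table is 1.23 m below the base (< B = 2.5 m), so the ½γBN_γ term uses γ̄ = γ' + (d_w/B)(γ − γ') = 11.59 + (1.23/2.5)(19.5 − 11.59) = 15.482 kN/m³.
Cohesion term c·N_c·s_c = 19 × 25.8 × 1.11 = 544.12 kPa; surcharge term q·N_q = 50.7 × 14.7 = 745.29 kPa; self-weight term 0.5·γ·B·N_γ·s_γ = 0.5 × 15.482 × 2.5 × 10.9 × 0.89 = 187.74 kPa.
q_ult = 544.12 + 745.29 + 187.74 = 1477.1 kPa.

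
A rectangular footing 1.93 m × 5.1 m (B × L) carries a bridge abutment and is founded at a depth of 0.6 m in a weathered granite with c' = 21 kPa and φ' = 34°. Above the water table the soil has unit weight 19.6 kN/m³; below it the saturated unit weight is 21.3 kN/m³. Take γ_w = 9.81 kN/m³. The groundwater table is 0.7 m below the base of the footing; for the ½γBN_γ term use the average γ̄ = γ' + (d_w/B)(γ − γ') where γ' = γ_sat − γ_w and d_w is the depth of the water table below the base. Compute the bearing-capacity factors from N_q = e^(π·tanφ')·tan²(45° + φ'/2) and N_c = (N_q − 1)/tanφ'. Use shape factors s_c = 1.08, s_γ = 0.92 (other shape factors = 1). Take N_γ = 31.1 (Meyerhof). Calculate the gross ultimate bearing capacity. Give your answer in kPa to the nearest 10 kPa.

q_ult ≈ 1700 kPa

tan34° = 0.6745, so N_q = e^(π×0.6745)·tan²(62°) = 8.323 × 3.537 = 29.44.
N_c = (29.44 − 1)/tan34° = 42.16.
q = γ·D_f = 19.6 × 0.6 = 11.76 kPa.
γ' = 11.49 kN/m³; averaging over the depth B below the base, γ̄ = γ' + (d_w/B)(γ − γ') = 14.431 kN/m³.
c·N_c·s_c = 21 × 42.164 × 1.08 = 956.27 kPa
q·N_q = 11.76 × 29.44 = 346.21 kPa
0.5·γ·B·N_γ·s_γ = 0.5 × 14.431 × 1.93 × 31.1 × 0.92 = 398.46 kPa
q_ult = 956.27 + 346.21 + 398.46 = 1700.9 kPa.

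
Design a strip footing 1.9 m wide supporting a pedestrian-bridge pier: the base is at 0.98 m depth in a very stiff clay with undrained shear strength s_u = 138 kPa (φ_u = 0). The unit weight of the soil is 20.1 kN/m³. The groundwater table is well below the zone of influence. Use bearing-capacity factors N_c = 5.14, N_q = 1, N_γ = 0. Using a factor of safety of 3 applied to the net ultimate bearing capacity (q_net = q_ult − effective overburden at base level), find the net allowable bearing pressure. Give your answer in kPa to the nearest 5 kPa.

Effective surcharge at the founding depth q = γ·D_f = 20.1 × 0.98 = 19.698 kPa.
q_ult = c·N_c + q·N_q
     = 138 × 5.14 + 19.698 × 1
     = 709.32 + 19.698 = 729.02 kPa.
Net ultimate: q_net = 729.02 − 19.698 = 709.32 kPa.
q_all(net) = 709.32 / 3 = 236.44 kPa.

q_all(net) ≈ 235 kPa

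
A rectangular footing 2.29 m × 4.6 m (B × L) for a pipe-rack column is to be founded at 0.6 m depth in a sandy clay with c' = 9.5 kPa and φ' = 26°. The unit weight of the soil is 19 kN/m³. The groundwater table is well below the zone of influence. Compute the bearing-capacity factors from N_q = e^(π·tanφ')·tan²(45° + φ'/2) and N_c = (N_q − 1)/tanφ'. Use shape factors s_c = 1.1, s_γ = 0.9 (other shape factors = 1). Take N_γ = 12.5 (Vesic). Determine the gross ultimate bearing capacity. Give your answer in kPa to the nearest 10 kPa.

q_ult ≈ 610 kPa

tan26° = 0.4877, so N_q = e^(π×0.4877)·tan²(58°) = 4.629 × 2.561 = 11.85.
N_c = (11.85 − 1)/tan26° = 22.25.
q = γ·D_f = 19 × 0.6 = 11.4 kPa.
c·N_c·s_c = 9.5 × 22.254 × 1.1 = 232.56 kPa
q·N_q = 11.4 × 11.854 = 135.14 kPa
0.5·γ·B·N_γ·s_γ = 0.5 × 19 × 2.29 × 12.5 × 0.9 = 244.74 kPa
q_ult = 232.56 + 135.14 + 244.74 = 612.44 kPa.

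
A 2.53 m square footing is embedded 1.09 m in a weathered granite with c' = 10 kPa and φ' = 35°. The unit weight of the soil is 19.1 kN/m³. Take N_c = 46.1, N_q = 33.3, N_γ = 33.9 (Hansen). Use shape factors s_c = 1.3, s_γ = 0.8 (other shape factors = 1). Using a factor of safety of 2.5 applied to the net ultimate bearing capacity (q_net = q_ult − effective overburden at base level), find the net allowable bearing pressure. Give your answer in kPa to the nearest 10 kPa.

q_all(net) ≈ 770 kPa

Overburden at base level: q = 19.1 × 1.09 = 20.819 kPa.
Cohesion term c·N_c·s_c = 10 × 46.1 × 1.3 = 599.3 kPa; surcharge term q·N_q = 20.819 × 33.3 = 693.27 kPa; self-weight term 0.5·γ·B·N_γ·s_γ = 0.5 × 19.1 × 2.53 × 33.9 × 0.8 = 655.26 kPa.
q_ult = 599.3 + 693.27 + 655.26 = 1947.8 kPa.
Net ultimate: q_net = 1947.8 − 20.819 = 1927 kPa.
q_all(net) = 1927 / 2.5 = 770.81 kPa.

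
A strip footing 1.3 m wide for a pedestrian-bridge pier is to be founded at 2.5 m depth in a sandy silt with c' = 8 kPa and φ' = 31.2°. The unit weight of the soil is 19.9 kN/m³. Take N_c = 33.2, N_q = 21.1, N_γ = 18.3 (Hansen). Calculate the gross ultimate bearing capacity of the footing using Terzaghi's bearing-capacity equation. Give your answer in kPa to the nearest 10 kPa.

q_ult ≈ 1550 kPa

Effective surcharge at the founding depth q = γ·D_f = 19.9 × 2.5 = 49.75 kPa.
q_ult = c·N_c + q·N_q + 0.5·γ·B·N_γ
     = 8 × 33.2 + 49.75 × 21.1 + 0.5 × 19.9 × 1.3 × 18.3
     = 265.6 + 1049.7 + 236.71 = 1552 kPa.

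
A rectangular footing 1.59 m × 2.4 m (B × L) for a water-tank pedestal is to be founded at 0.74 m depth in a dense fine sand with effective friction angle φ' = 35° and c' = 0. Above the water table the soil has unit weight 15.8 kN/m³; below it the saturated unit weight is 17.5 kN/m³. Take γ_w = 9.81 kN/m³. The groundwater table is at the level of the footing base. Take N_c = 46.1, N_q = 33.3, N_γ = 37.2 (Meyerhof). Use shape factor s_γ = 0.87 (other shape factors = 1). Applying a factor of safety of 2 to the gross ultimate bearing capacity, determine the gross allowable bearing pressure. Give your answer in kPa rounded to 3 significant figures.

q_all ≈ 294 kPa

Effective surcharge at the founding depth q = γ·D_f = 15.8 × 0.74 = 11.692 kPa.
The water table coincides with the base, so in the self-weight term γ → γ' = 7.69 kN/m³.
q_ult = q·N_q + 0.5·γ·B·N_γ·s_γ
     = 11.692 × 33.3 + 0.5 × 7.69 × 1.59 × 37.2 × 0.87
     = 389.34 + 197.86 = 587.2 kPa.
q_all = q_ult / FS = 587.2 / 2 = 293.6 kPa.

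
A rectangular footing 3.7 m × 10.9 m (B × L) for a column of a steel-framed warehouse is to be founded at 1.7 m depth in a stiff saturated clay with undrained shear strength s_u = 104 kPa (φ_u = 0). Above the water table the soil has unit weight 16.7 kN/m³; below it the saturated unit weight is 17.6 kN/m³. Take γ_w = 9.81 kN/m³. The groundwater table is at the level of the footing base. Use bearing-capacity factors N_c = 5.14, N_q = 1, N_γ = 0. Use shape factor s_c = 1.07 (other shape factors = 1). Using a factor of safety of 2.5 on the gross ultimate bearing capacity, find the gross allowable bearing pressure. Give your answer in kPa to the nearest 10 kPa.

Effective surcharge at the founding depth q = γ·D_f = 16.7 × 1.7 = 28.39 kPa.
q_ult = c·N_c·s_c + q·N_q
     = 104 × 5.14 × 1.07 + 28.39 × 1
     = 571.98 + 28.39 = 600.37 kPa.
q_all = 600.37 / 2.5 = 240.15 kPa.

q_all ≈ 240 kPa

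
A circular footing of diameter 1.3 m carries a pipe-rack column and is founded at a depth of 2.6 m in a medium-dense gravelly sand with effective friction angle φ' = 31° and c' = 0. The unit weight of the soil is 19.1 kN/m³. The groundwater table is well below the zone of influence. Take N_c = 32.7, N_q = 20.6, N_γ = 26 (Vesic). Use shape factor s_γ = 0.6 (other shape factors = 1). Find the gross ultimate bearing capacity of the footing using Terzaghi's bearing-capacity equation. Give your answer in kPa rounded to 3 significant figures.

q_ult ≈ 1220 kPa

Effective surcharge at the founding depth q = γ·D_f = 19.1 × 2.6 = 49.66 kPa.
q_ult = q·N_q + 0.5·γ·B·N_γ·s_γ
     = 49.66 × 20.6 + 0.5 × 19.1 × 1.3 × 26 × 0.6
     = 1023 + 193.67 = 1216.7 kPa.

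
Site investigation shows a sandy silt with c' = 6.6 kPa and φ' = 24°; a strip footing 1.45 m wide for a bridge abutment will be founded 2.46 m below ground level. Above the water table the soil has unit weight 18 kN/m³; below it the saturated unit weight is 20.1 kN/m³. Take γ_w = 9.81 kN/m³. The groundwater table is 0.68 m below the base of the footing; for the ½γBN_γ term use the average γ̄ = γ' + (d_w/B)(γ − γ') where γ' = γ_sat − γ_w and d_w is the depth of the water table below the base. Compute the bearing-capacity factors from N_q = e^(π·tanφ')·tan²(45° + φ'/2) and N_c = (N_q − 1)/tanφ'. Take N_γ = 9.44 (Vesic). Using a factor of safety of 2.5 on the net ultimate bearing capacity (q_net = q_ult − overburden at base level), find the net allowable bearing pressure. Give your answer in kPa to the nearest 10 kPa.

N_q = e^(π·tan24°)·tan²(57°) = 9.6; N_c = (N_q − 1)/tanφ' = 19.32.
Effective surcharge at the founding depth q = γ·D_f = 18 × 2.46 = 44.28 kPa.
With d_w = 0.68 m < B, γ̄ = 10.29 + (0.68/1.45) × (18 − 10.29) = 13.906 kN/m³.
q_ult = c·N_c + q·N_q + 0.5·γ·B·N_γ
     = 6.6 × 19.324 + 44.28 × 9.6034 + 0.5 × 13.906 × 1.45 × 9.44
     = 127.54 + 425.24 + 95.171 = 647.94 kPa.
q_net = 647.94 − 44.28 = 603.66 kPa.
q_all(net) = 603.66 / 2.5 = 241.47 kPa.

q_all(net) ≈ 240 kPa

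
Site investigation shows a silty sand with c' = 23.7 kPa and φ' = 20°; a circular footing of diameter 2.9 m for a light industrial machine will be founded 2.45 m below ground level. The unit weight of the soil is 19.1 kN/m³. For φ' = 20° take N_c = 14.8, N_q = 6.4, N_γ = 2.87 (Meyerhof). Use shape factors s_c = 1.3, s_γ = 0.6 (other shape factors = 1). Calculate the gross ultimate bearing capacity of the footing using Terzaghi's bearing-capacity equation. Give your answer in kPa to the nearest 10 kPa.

q_ult ≈ 800 kPa

q = γ·D_f = 19.1 × 2.45 = 46.795 kPa.
c·N_c·s_c = 23.7 × 14.8 × 1.3 = 455.99 kPa
q·N_q = 46.795 × 6.4 = 299.49 kPa
0.5·γ·B·N_γ·s_γ = 0.5 × 19.1 × 2.9 × 2.87 × 0.6 = 47.691 kPa
q_ult = 455.99 + 299.49 + 47.691 = 803.17 kPa.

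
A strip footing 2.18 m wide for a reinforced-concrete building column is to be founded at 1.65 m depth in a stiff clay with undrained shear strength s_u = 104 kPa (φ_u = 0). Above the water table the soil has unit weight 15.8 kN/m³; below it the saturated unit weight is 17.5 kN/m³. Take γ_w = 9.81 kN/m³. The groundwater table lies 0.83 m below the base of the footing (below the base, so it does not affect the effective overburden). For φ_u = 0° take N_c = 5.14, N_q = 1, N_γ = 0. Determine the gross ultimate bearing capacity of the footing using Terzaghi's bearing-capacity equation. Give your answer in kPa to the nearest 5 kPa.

Effective surcharge at the founding depth q = γ·D_f = 15.8 × 1.65 = 26.07 kPa.
q_ult = c·N_c + q·N_q
     = 104 × 5.14 + 26.07 × 1
     = 534.56 + 26.07 = 560.63 kPa.

q_ult ≈ 560 kPa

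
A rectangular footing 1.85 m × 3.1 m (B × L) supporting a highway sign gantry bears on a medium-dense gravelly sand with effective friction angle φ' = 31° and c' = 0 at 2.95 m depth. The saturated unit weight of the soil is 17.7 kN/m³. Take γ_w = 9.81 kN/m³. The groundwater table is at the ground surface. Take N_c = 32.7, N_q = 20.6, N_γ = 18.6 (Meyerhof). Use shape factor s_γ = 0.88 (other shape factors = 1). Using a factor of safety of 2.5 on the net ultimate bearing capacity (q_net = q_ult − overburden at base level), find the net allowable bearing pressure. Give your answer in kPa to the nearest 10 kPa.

q_all(net) ≈ 230 kPa

With the water table at the surface the whole profile is submerged: γ' = 17.7 − 9.81 = 7.89 kN/m³, so q = γ'·D_f = 23.275 kPa; the same γ' applies in the ½γBN_γ term.
q_ult = q·N_q + 0.5·γ·B·N_γ·s_γ
     = 23.275 × 20.6 + 0.5 × 7.89 × 1.85 × 18.6 × 0.88
     = 479.48 + 119.46 = 598.93 kPa.
q_net = 598.93 − 23.275 = 575.66 kPa.
q_all(net) = 575.66 / 2.5 = 230.26 kPa.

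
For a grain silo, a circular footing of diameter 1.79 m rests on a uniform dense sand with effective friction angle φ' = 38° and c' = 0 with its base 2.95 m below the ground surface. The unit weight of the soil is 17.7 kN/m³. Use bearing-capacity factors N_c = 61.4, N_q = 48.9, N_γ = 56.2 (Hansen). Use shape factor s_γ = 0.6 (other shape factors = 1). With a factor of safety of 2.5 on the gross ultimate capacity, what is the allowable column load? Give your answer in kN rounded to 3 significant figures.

q = γ·D_f = 17.7 × 2.95 = 52.215 kPa.
q·N_q = 52.215 × 48.9 = 2553.3 kPa
0.5·γ·B·N_γ·s_γ = 0.5 × 17.7 × 1.79 × 56.2 × 0.6 = 534.18 kPa
q_ult = 2553.3 + 534.18 = 3087.5 kPa.
Gross allowable pressure q_all = 3087.5 / 2.5 = 1235 kPa.
Footing area = 2.5165 m², so allowable column load = 1235 × 2.5165 = 3107.9 kN.

P_all ≈ 3110 kN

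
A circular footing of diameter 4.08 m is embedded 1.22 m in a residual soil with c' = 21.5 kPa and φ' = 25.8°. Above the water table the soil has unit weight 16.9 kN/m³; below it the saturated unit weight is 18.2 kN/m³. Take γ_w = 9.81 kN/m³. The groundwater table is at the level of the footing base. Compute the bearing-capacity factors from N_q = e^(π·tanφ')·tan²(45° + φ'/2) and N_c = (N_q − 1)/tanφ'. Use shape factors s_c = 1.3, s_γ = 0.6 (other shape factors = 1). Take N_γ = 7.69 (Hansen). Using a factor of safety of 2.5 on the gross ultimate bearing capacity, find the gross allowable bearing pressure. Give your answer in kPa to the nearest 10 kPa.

q_all ≈ 370 kPa

N_q = e^(π·tan25.8°)·tan²(57.9°) = 11.6; N_c = (N_q − 1)/tanφ' = 21.94.
q = γ·D_f = 16.9 × 1.22 = 20.618 kPa.
For the ½γBN_γ term take γ' = 18.2 − 9.81 = 8.39 kN/m³ (soil below base is submerged).
c·N_c·s_c = 21.5 × 21.936 × 1.3 = 613.11 kPa
q·N_q = 20.618 × 11.604 = 239.26 kPa
0.5·γ·B·N_γ·s_γ = 0.5 × 8.39 × 4.08 × 7.69 × 0.6 = 78.971 kPa
q_ult = 613.11 + 239.26 + 78.971 = 931.34 kPa.
q_all = 931.34 / 2.5 = 372.53 kPa.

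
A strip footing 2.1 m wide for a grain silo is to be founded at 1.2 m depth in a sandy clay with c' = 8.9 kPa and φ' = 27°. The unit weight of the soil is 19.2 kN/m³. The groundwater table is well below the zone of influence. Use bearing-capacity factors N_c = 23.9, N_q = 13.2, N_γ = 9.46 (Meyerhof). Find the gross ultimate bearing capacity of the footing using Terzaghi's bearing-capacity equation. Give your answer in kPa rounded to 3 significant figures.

q_ult ≈ 708 kPa

Overburden at base level: q = 19.2 × 1.2 = 23.04 kPa.
Cohesion term c·N_c = 8.9 × 23.9 = 212.71 kPa; surcharge term q·N_q = 23.04 × 13.2 = 304.13 kPa; self-weight term 0.5·γ·B·N_γ = 0.5 × 19.2 × 2.1 × 9.46 = 190.71 kPa.
q_ult = 212.71 + 304.13 + 190.71 = 707.55 kPa.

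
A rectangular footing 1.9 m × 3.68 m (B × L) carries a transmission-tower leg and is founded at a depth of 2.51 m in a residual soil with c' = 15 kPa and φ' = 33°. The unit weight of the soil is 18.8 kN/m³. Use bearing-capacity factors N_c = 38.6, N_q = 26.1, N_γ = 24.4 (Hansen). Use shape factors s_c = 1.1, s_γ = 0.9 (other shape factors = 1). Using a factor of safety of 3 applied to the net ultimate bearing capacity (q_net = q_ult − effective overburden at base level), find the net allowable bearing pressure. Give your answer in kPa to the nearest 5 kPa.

q_all(net) ≈ 740 kPa

Overburden at base level: q = 18.8 × 2.51 = 47.188 kPa.
Cohesion term c·N_c·s_c = 15 × 38.6 × 1.1 = 636.9 kPa; surcharge term q·N_q = 47.188 × 26.1 = 1231.6 kPa; self-weight term 0.5·γ·B·N_γ·s_γ = 0.5 × 18.8 × 1.9 × 24.4 × 0.9 = 392.21 kPa.
q_ult = 636.9 + 1231.6 + 392.21 = 2260.7 kPa.
Net ultimate: q_net = 2260.7 − 47.188 = 2213.5 kPa.
q_all(net) = 2213.5 / 3 = 737.84 kPa.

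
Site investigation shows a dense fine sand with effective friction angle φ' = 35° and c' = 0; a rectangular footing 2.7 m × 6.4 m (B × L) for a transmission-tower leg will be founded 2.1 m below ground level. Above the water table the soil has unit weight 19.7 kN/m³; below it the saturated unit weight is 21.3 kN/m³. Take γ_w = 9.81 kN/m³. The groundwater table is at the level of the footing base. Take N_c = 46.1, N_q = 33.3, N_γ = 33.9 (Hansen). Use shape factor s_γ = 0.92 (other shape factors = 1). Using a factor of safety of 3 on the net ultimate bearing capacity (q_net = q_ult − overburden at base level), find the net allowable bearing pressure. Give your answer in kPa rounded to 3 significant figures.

q = γ·D_f = 19.7 × 2.1 = 41.37 kPa.
For the ½γBN_γ term take γ' = 21.3 − 9.81 = 11.49 kN/m³ (soil below base is submerged).
q·N_q = 41.37 × 33.3 = 1377.6 kPa
0.5·γ·B·N_γ·s_γ = 0.5 × 11.49 × 2.7 × 33.9 × 0.92 = 483.77 kPa
q_ult = 1377.6 + 483.77 = 1861.4 kPa.
q_net = 1861.4 − 41.37 = 1820 kPa.
q_all(net) = 1820 / 3 = 606.67 kPa.

q_all(net) ≈ 607 kPa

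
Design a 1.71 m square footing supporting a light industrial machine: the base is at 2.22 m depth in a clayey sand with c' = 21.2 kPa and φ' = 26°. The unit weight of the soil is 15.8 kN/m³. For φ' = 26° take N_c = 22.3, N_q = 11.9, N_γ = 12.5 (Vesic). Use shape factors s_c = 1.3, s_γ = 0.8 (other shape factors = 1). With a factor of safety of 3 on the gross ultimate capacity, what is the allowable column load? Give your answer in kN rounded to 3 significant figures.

Effective surcharge at the founding depth q = γ·D_f = 15.8 × 2.22 = 35.076 kPa.
q_ult = c·N_c·s_c + q·N_q + 0.5·γ·B·N_γ·s_γ
     = 21.2 × 22.3 × 1.3 + 35.076 × 11.9 + 0.5 × 15.8 × 1.71 × 12.5 × 0.8
     = 614.59 + 417.4 + 135.09 = 1167.1 kPa.
Gross allowable pressure q_all = 1167.1 / 3 = 389.03 kPa.
Footing area = 2.9241 m², so allowable column load = 389.03 × 2.9241 = 1137.6 kN.

P_all ≈ 1140 kN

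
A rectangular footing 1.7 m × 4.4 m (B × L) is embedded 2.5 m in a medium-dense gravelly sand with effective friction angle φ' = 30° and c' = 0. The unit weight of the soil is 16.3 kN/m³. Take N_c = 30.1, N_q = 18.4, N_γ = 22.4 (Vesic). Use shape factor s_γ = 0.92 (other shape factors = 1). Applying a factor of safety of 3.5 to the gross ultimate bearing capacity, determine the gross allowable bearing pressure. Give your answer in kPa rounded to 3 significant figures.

q = γ·D_f = 16.3 × 2.5 = 40.75 kPa.
q·N_q = 40.75 × 18.4 = 749.8 kPa
0.5·γ·B·N_γ·s_γ = 0.5 × 16.3 × 1.7 × 22.4 × 0.92 = 285.52 kPa
q_ult = 749.8 + 285.52 = 1035.3 kPa.
q_all = q_ult / FS = 1035.3 / 3.5 = 295.81 kPa.

q_all ≈ 296 kPa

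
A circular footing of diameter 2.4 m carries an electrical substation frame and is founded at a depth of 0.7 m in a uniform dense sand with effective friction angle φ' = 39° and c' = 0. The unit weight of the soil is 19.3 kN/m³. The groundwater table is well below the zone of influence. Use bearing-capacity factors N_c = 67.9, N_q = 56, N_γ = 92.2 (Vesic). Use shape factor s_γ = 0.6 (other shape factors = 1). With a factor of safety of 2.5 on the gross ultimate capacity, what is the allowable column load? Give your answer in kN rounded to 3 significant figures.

Overburden at base level: q = 19.3 × 0.7 = 13.51 kPa.
Surcharge term q·N_q = 13.51 × 56 = 756.56 kPa; self-weight term 0.5·γ·B·N_γ·s_γ = 0.5 × 19.3 × 2.4 × 92.2 × 0.6 = 1281.2 kPa.
q_ult = 756.56 + 1281.2 = 2037.8 kPa.
Gross allowable pressure q_all = 2037.8 / 2.5 = 815.11 kPa.
Footing area = 4.5239 m², so allowable column load = 815.11 × 4.5239 = 3687.5 kN.

P_all ≈ 3690 kN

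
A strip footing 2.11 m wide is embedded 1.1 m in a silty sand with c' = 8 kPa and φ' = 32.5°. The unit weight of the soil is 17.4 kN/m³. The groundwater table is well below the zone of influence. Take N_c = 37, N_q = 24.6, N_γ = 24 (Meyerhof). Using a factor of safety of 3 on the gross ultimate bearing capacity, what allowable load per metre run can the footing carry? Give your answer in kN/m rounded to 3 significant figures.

Effective surcharge at the founding depth q = γ·D_f = 17.4 × 1.1 = 19.14 kPa.
q_ult = c·N_c + q·N_q + 0.5·γ·B·N_γ
     = 8 × 37 + 19.14 × 24.6 + 0.5 × 17.4 × 2.11 × 24
     = 296 + 470.84 + 440.57 = 1207.4 kPa.
Gross allowable pressure q_all = 1207.4 / 3 = 402.47 kPa.
Allowable wall load = q_all × B = 402.47 × 2.11 = 849.21 kN per metre run.

≈ 849 kN/m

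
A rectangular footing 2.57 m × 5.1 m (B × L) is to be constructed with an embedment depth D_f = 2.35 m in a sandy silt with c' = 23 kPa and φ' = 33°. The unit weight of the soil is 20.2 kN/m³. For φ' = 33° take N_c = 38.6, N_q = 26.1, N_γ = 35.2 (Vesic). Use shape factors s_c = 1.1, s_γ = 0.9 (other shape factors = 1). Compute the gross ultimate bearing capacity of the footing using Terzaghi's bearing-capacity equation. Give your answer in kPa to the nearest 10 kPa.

q_ult ≈ 3040 kPa

Effective surcharge at the founding depth q = γ·D_f = 20.2 × 2.35 = 47.47 kPa.
q_ult = c·N_c·s_c + q·N_q + 0.5·γ·B·N_γ·s_γ
     = 23 × 38.6 × 1.1 + 47.47 × 26.1 + 0.5 × 20.2 × 2.57 × 35.2 × 0.9
     = 976.58 + 1239 + 822.32 = 3037.9 kPa.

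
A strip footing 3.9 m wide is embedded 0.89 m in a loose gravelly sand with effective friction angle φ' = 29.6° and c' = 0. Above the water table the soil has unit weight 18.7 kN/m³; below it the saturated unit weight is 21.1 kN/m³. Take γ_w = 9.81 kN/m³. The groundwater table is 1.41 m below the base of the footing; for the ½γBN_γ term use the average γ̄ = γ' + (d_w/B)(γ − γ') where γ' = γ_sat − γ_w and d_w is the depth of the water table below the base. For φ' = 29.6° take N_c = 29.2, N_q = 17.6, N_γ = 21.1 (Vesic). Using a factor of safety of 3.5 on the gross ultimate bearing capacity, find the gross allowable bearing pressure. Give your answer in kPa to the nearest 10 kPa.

q_all ≈ 250 kPa

Effective surcharge at the founding depth q = γ·D_f = 18.7 × 0.89 = 16.643 kPa.
With d_w = 1.41 m < B, γ̄ = 11.29 + (1.41/3.9) × (18.7 − 11.29) = 13.969 kN/m³.
q_ult = q·N_q + 0.5·γ·B·N_γ
     = 16.643 × 17.6 + 0.5 × 13.969 × 3.9 × 21.1
     = 292.92 + 574.75 = 867.67 kPa.
q_all = 867.67 / 3.5 = 247.91 kPa.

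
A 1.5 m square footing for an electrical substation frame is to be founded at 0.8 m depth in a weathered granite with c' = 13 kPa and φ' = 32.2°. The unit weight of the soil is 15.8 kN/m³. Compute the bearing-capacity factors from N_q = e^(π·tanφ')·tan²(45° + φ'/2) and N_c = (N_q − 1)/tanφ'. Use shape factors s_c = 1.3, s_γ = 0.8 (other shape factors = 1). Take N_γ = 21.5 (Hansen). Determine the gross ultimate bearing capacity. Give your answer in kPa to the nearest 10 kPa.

tan32.2° = 0.6297, so N_q = e^(π×0.6297)·tan²(61.1°) = 7.231 × 3.282 = 23.73.
N_c = (23.73 − 1)/tan32.2° = 36.09.
Effective surcharge at the founding depth q = γ·D_f = 15.8 × 0.8 = 12.64 kPa.
q_ult = c·N_c·s_c + q·N_q + 0.5·γ·B·N_γ·s_γ
     = 13 × 36.092 × 1.3 + 12.64 × 23.728 + 0.5 × 15.8 × 1.5 × 21.5 × 0.8
     = 609.96 + 299.93 + 203.82 = 1113.7 kPa.

q_ult ≈ 1110 kPa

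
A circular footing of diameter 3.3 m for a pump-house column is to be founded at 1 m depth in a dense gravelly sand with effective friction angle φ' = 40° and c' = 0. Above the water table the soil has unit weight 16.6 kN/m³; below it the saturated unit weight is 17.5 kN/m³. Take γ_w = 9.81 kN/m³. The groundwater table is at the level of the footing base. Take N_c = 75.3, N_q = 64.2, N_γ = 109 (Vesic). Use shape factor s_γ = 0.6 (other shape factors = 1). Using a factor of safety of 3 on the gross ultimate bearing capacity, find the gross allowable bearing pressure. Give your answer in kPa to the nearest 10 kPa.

q_all ≈ 630 kPa

Effective surcharge at the founding depth q = γ·D_f = 16.6 × 1 = 16.6 kPa.
The water table coincides with the base, so in the self-weight term γ → γ' = 7.69 kN/m³.
q_ult = q·N_q + 0.5·γ·B·N_γ·s_γ
     = 16.6 × 64.2 + 0.5 × 7.69 × 3.3 × 109 × 0.6
     = 1065.7 + 829.83 = 1895.5 kPa.
q_all = 1895.5 / 3 = 631.85 kPa.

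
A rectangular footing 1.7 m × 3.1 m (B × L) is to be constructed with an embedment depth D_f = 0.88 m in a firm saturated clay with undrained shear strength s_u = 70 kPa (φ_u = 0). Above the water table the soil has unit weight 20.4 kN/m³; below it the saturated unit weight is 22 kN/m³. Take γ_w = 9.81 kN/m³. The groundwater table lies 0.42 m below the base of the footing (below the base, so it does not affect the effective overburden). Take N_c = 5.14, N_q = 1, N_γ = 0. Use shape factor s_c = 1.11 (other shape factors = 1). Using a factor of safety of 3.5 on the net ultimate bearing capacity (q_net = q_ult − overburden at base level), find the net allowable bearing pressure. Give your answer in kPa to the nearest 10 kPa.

q_all(net) ≈ 110 kPa

Effective surcharge at the founding depth q = γ·D_f = 20.4 × 0.88 = 17.952 kPa.
q_ult = c·N_c·s_c + q·N_q
     = 70 × 5.14 × 1.11 + 17.952 × 1
     = 399.38 + 17.952 = 417.33 kPa.
q_net = 417.33 − 17.952 = 399.38 kPa.
q_all(net) = 399.38 / 3.5 = 114.11 kPa.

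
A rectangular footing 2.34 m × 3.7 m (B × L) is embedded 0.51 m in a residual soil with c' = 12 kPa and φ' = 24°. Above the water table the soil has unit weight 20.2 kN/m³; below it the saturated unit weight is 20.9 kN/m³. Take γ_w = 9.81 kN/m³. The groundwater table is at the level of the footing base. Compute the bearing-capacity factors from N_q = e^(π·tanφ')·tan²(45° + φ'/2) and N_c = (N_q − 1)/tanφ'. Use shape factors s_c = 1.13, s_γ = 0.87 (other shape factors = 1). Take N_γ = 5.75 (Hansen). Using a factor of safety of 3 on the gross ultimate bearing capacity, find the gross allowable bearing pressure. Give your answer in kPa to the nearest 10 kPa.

N_q = e^(π·tan24°)·tan²(57°) = 9.6; N_c = (N_q − 1)/tanφ' = 19.32.
Overburden at base level: q = 20.2 × 0.51 = 10.302 kPa.
Below the base the soil is submerged, so the ½γBN_γ term uses γ' = 20.9 − 9.81 = 11.09 kN/m³.
Cohesion term c·N_c·s_c = 12 × 19.324 × 1.13 = 262.03 kPa; surcharge term q·N_q = 10.302 × 9.6034 = 98.934 kPa; self-weight term 0.5·γ·B·N_γ·s_γ = 0.5 × 11.09 × 2.34 × 5.75 × 0.87 = 64.909 kPa.
q_ult = 262.03 + 98.934 + 64.909 = 425.87 kPa.
q_all = 425.87 / 3 = 141.96 kPa.

q_all ≈ 140 kPa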